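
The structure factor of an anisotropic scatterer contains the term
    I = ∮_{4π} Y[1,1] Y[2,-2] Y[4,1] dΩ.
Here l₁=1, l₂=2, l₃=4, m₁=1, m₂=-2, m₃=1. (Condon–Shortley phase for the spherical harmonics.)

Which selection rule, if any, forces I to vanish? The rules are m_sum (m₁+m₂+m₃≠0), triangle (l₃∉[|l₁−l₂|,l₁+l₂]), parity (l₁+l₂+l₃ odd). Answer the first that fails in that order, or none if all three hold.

azimuthal sum: 1 − 2 + 1 = 0  ✓
1 ≤ 4 ≤ 3 (triangle on l)  ✗
L = 1 + 2 + 4 = 7 (odd)

triangle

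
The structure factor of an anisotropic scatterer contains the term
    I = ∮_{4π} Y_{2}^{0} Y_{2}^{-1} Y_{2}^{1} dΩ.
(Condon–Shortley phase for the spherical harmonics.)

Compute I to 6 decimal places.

-0.090112

Rules hold: Σm=0, L=6 even, 0≤2≤4.
N = 5·5·5 = 125
Δ = 2!·2!·2!/7! = 1/630
Racah Σ t=0..2: t=0:+1/8 t=1:−1/1 t=2:+1/8 = -3/4
⇒ 3j(2 2 2; 0 0 0)² = 2/35, sgn -1
Racah Σ t=0..1: t=0:+1/4 t=1:−1/2 = -1/4
⇒ 3j(2 2 2; 0 -1 1)² = 1/70, sgn +1
4πI² = N·(3j₀)²·(3jₘ)² = 5/49
I = -1·√(0.102041/4π) = -0.09011188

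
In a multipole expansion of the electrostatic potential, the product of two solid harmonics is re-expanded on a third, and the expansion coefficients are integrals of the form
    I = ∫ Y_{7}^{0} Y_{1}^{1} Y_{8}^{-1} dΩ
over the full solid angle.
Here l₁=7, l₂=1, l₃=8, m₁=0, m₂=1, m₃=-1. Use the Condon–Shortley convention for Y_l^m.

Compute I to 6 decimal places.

-0.183585

Rules hold: Σm=0, L=16 even, 6≤8≤8.
N = 15·3·17 = 765
Δ = 0!·14!·2!/17! = 1/2040
Racah Σ t=0..0: t=0:+1/25401600 = 1/25401600
⇒ 3j(7 1 8; 0 0 0)² = 8/255, sgn +1
Racah Σ t=0..0: t=0:+1/50803200 = 1/50803200
⇒ 3j(7 1 8; 0 1 -1)² = 3/170, sgn -1
4πI² = N·(3j₀)²·(3jₘ)² = 36/85
I = -1·√(0.423529/4π) = -0.18358486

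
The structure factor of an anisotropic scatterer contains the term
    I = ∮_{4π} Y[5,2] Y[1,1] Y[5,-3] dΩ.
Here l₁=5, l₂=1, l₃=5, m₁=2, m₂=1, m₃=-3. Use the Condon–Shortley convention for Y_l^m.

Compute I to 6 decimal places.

0.000000

Σlᵢ=11 odd — θ-integrand is odd under cosθ→−cosθ; I=0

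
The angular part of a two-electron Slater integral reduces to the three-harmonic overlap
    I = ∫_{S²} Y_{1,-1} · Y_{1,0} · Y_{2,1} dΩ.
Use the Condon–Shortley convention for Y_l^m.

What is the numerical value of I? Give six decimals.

m-sum 0 ✓  L=4 even ✓  0≤2≤2 ✓
Π(2lᵢ+1) = 3×3×5 = 45
triangle coeff Δ(1,1,2) = 1/30
Σ_t [0,0]: t=0:+1/1 = 1/1
(3j)²=2/15 [(1 1 2; 0 0 0)], sign=+1
Σ_t [0,0]: t=0:+1/2 = 1/2
(3j)²=1/10 [(1 1 2; -1 0 1)], sign=-1
⇒ 4πI² = 3/5
I = (-1)√(3/5/(4π)) = -0.21850969

-0.218510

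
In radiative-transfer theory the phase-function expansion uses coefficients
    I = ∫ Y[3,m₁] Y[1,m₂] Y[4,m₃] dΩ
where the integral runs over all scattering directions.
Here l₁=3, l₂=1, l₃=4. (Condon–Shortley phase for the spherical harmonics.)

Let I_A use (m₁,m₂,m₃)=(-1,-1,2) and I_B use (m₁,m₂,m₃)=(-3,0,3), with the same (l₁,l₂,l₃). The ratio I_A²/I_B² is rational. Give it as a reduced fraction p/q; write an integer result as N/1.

15/7

l's match ⇒ only the (l;m) 3-j factors differ between A and B.
A: triangle coeff Δ(3,1,4) = 1/252; Σ_t [0,0]: t=0:+1/96 = 1/96; (3j)²=5/84 [(3 1 4; -1 -1 2)], sign=+1
B: triangle coeff Δ(3,1,4) = 1/252; Σ_t [0,0]: t=0:+1/720 = 1/720; (3j)²=1/36 [(3 1 4; -3 0 3)], sign=-1
I_A²/I_B² = (5/84)/(1/36) = 15/7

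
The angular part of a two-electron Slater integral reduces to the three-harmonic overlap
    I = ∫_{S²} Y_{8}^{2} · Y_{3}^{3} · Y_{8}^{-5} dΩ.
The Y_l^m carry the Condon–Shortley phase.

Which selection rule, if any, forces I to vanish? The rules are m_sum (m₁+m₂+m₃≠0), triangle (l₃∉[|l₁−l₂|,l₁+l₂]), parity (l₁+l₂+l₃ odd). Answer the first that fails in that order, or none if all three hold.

Σmᵢ = 0  ✓
l₃∈[|l₁−l₂|,l₁+l₂]=[5,11], have l₃=8  ✓
Σlᵢ = 19 ⇒ odd  ✗

parity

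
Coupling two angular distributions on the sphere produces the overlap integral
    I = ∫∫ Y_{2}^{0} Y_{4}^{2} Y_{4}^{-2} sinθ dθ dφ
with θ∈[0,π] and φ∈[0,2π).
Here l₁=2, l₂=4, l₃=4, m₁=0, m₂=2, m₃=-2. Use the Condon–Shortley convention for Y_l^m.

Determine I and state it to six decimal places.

Checks pass: Σm=0; 10 even; l₃=4∈[2,6].
(2·2+1)(2·4+1)(2·4+1) = 405
Δ: 2! 2! 6! / 11! → 1/13860
sum: t=0:+1/192 t=1:−1/36 t=2:+1/192 = -5/288
3j²(2 4 4; 0 0 0) = Δ·Π!·Σ² = 20/693  (sign -1)
sum: t=0:+1/2880 t=1:−1/120 t=2:+1/192 = -1/360
3j²(2 4 4; 0 2 -2) = Δ·Π!·Σ² = 16/3465  (sign -1)
combine: 4πI² = 405·20/693·16/3465 = 320/5929
take √, sign +1: I = 0.06553591

0.065536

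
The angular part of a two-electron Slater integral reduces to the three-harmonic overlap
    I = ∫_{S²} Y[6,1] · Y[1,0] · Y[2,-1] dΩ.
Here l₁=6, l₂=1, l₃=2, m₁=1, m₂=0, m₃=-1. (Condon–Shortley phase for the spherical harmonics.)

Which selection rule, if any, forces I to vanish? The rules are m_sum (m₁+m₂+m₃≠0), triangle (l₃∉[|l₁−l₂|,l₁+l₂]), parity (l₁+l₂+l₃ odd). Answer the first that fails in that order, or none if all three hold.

Σmᵢ = 0  ✓
l₃∈[|l₁−l₂|,l₁+l₂]=[5,7], have l₃=2  ✗
Σlᵢ = 9 ⇒ odd

triangle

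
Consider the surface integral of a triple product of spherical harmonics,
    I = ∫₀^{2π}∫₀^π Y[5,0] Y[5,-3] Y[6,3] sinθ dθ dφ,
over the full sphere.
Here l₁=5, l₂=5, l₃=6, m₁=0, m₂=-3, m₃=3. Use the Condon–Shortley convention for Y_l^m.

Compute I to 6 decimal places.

0.132857

Checks pass: Σm=0; 16 even; l₃=6∈[0,10].
(2·5+1)(2·5+1)(2·6+1) = 1573
Δ: 4! 6! 6! / 17! → 1/28588560
sum: t=0:+1/345600 t=1:−1/13824 t=2:+1/5184 t=3:−1/13824 t=4:+1/345600 = 7/129600
3j²(5 5 6; 0 0 0) = Δ·Π!·Σ² = 80/7293  (sign +1)
sum: t=0:+1/138240 t=1:−1/34560 t=2:+1/103680 = -1/82944
3j²(5 5 6; 0 -3 3) = Δ·Π!·Σ² = 125/9724  (sign +1)
combine: 4πI² = 1573·80/7293·125/9724 = 2500/11271
take √, sign +1: I = 0.13285682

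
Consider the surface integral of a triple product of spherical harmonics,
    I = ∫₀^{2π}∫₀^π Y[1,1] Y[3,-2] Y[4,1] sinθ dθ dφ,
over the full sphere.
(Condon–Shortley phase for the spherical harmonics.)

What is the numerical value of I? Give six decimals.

-0.106622

Rules hold: Σm=0, L=8 even, 2≤4≤4.
N = 3·7·9 = 189
Δ = 0!·2!·6!/9! = 1/252
Racah Σ t=0..0: t=0:+1/36 = 1/36
⇒ 3j(1 3 4; 0 0 0)² = 4/63, sgn +1
Racah Σ t=0..0: t=0:+1/240 = 1/240
⇒ 3j(1 3 4; 1 -2 1)² = 1/84, sgn -1
4πI² = N·(3j₀)²·(3jₘ)² = 1/7
I = -1·√(0.142857/4π) = -0.10662181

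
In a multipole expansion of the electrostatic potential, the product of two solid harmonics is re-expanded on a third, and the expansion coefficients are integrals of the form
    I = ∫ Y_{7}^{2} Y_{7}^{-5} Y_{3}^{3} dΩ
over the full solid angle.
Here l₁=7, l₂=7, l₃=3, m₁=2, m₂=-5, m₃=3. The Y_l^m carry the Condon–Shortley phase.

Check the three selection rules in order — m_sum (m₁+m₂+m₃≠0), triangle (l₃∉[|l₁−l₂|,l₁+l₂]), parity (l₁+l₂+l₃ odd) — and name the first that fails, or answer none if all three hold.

parity

m₁+m₂+m₃ = 2 − 5 + 3 = 0  ✓
triangle: |7−7|=0 ≤ l₃=3 ≤ 7+7=14  ✓
parity: l₁+l₂+l₃ = 17 is odd  ✗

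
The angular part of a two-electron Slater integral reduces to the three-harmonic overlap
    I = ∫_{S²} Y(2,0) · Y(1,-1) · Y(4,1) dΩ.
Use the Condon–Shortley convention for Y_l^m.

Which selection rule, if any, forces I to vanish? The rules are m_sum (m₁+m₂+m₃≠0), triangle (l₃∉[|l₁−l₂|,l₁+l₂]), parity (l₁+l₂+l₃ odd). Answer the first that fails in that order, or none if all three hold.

triangle

m₁+m₂+m₃ = 0 − 1 + 1 = 0  ✓
triangle: |2−1|=1 ≤ l₃=4 ≤ 2+1=3  ✗
parity: l₁+l₂+l₃ = 7 is odd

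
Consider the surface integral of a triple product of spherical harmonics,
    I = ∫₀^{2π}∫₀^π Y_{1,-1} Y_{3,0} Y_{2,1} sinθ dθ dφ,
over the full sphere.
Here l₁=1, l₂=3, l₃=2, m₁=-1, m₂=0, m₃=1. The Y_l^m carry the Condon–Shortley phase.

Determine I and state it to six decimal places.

0.143048

Checks pass: Σm=0; 6 even; l₃=2∈[2,4].
(2·1+1)(2·3+1)(2·2+1) = 105
Δ: 2! 0! 4! / 7! → 1/105
sum: t=1:−1/4 = -1/4
3j²(1 3 2; 0 0 0) = Δ·Π!·Σ² = 3/35  (sign -1)
sum: t=2:+1/12 = 1/12
3j²(1 3 2; -1 0 1) = Δ·Π!·Σ² = 1/35  (sign -1)
combine: 4πI² = 105·3/35·1/35 = 9/35
take √, sign +1: I = 0.14304817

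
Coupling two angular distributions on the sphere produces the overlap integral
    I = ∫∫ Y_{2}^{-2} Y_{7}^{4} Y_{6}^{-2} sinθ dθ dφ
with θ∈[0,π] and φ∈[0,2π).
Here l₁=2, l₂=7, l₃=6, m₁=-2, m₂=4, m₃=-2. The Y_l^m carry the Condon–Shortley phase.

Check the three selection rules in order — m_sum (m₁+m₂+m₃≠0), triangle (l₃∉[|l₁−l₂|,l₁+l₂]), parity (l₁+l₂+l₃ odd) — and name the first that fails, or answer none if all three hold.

m₁+m₂+m₃ = -2 + 4 − 2 = 0  ✓
triangle: |2−7|=5 ≤ l₃=6 ≤ 2+7=9  ✓
parity: l₁+l₂+l₃ = 15 is odd  ✗

parity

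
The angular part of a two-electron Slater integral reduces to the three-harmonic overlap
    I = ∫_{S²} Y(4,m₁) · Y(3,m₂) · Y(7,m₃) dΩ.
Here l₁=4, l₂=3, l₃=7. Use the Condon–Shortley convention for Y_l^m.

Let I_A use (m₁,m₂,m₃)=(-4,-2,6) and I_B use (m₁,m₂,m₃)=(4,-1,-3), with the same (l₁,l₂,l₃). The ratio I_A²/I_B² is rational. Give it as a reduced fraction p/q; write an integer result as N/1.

143/5

Same 4,3,7: normalisation and zero-m 3j drop out of the ratio.
A: Δ: 0! 8! 6! / 15! → 1/45045; sum: t=0:+1/4838400 = 1/4838400; 3j²(4 3 7; -4 -2 6) = Δ·Π!·Σ² = 1/35  (sign -1)
B: Δ: 0! 8! 6! / 15! → 1/45045; sum: t=0:+1/1935360 = 1/1935360; 3j²(4 3 7; 4 -1 -3) = Δ·Π!·Σ² = 1/1001  (sign +1)
I_A²/I_B² = (1/35)/(1/1001) = 143/5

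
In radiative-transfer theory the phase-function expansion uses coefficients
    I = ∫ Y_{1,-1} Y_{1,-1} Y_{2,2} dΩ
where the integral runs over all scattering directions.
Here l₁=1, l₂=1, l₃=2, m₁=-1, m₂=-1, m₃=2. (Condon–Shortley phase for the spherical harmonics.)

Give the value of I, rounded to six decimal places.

m-sum 0 ✓  L=4 even ✓  0≤2≤2 ✓
Π(2lᵢ+1) = 3×3×5 = 45
triangle coeff Δ(1,1,2) = 1/30
Σ_t [0,0]: t=0:+1/1 = 1/1
(3j)²=2/15 [(1 1 2; 0 0 0)], sign=+1
Σ_t [0,0]: t=0:+1/4 = 1/4
(3j)²=1/5 [(1 1 2; -1 -1 2)], sign=+1
⇒ 4πI² = 6/5
I = (+1)√(6/5/(4π)) = 0.30901936

0.309019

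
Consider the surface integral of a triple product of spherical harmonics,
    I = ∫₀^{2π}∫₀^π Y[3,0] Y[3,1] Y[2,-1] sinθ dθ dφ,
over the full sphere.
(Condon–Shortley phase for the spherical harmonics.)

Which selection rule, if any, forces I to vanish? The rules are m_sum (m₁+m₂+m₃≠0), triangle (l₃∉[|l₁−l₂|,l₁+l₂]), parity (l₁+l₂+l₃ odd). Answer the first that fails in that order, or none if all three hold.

none

Σmᵢ = 0  ✓
l₃∈[|l₁−l₂|,l₁+l₂]=[0,6], have l₃=2  ✓
Σlᵢ = 8 ⇒ even  ✓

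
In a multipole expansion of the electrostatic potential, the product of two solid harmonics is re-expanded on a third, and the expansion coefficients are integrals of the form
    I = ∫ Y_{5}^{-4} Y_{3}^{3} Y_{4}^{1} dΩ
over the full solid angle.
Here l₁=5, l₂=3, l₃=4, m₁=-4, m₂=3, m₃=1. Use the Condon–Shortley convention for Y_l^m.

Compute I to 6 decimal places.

-0.186208

Rules hold: Σm=0, L=12 even, 2≤4≤8.
N = 11·7·9 = 693
Δ = 4!·6!·2!/13! = 1/180180
Racah Σ t=1..3: t=1:−1/576 t=2:+1/144 t=3:−1/576 = 1/288
⇒ 3j(5 3 4; 0 0 0)² = 20/1001, sgn +1
Racah Σ t=4..4: t=4:+1/5760 = 1/5760
⇒ 3j(5 3 4; -4 3 1)² = 9/286, sgn -1
4πI² = N·(3j₀)²·(3jₘ)² = 810/1859
I = -1·√(0.435718/4π) = -0.18620781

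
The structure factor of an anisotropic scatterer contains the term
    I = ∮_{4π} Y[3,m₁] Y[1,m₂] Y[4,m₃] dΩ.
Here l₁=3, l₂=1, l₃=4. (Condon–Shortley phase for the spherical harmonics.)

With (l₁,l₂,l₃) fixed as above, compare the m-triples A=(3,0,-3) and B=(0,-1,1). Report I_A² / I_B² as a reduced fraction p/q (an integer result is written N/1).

7/10

Same 3,1,4: normalisation and zero-m 3j drop out of the ratio.
A: Δ: 0! 6! 2! / 9! → 1/252; sum: t=0:+1/720 = 1/720; 3j²(3 1 4; 3 0 -3) = Δ·Π!·Σ² = 1/36  (sign -1)
B: Δ: 0! 6! 2! / 9! → 1/252; sum: t=0:+1/72 = 1/72; 3j²(3 1 4; 0 -1 1) = Δ·Π!·Σ² = 5/126  (sign -1)
I_A²/I_B² = (1/36)/(5/126) = 7/10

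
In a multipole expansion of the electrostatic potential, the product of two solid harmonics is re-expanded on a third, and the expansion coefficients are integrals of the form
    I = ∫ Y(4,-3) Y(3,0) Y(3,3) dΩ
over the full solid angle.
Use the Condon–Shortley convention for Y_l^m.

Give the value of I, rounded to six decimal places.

0.203551

Rules hold: Σm=0, L=10 even, 1≤3≤7.
N = 9·7·7 = 441
Δ = 4!·4!·2!/11! = 1/34650
Racah Σ t=1..3: t=1:−1/72 t=2:+1/16 t=3:−1/72 = 5/144
⇒ 3j(4 3 3; 0 0 0)² = 2/77, sgn -1
Racah Σ t=3..3: t=3:−1/288 = -1/288
⇒ 3j(4 3 3; -3 0 3)² = 1/22, sgn -1
4πI² = N·(3j₀)²·(3jₘ)² = 63/121
I = +1·√(0.520661/4π) = 0.20355073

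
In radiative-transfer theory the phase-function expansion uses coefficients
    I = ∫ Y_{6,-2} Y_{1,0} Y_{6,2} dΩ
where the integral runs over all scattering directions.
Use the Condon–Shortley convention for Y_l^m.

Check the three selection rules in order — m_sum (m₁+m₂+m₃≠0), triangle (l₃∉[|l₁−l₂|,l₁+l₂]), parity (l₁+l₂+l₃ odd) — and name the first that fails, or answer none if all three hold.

Σmᵢ = 0  ✓
l₃∈[|l₁−l₂|,l₁+l₂]=[5,7], have l₃=6  ✓
Σlᵢ = 13 ⇒ odd  ✗

parity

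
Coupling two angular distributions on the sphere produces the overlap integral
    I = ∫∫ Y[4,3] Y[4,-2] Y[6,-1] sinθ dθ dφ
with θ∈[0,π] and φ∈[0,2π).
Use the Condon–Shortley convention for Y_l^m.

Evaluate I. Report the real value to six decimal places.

0.160153

m-sum 0 ✓  L=14 even ✓  0≤6≤8 ✓
Π(2lᵢ+1) = 9×9×13 = 1053
triangle coeff Δ(4,4,6) = 1/1261260
Σ_t [0,2]: t=0:+1/4608 t=1:−1/1296 t=2:+1/4608 = -7/20736
(3j)²=20/1287 [(4 4 6; 0 0 0)], sign=-1
Σ_t [0,1]: t=0:+1/11520 t=1:−1/86400 = 13/172800
(3j)²=13/660 [(4 4 6; 3 -2 -1)], sign=-1
⇒ 4πI² = 39/121
I = (+1)√(39/121/(4π)) = 0.16015286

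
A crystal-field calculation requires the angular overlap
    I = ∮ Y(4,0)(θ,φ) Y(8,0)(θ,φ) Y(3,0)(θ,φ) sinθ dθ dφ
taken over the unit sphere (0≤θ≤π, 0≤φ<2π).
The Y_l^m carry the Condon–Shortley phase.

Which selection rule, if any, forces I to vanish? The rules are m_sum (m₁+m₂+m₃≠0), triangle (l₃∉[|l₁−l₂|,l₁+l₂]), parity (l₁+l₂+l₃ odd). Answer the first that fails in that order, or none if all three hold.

Σmᵢ = 0  ✓
l₃∈[|l₁−l₂|,l₁+l₂]=[4,12], have l₃=3  ✗
Σlᵢ = 15 ⇒ odd

triangle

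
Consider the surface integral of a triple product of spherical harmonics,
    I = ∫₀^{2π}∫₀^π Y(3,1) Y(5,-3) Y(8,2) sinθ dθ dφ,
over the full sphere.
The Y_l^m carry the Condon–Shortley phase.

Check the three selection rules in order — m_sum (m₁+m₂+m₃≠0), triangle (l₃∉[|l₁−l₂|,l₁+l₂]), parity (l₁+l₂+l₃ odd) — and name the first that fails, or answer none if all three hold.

azimuthal sum: 1 − 3 + 2 = 0  ✓
2 ≤ 8 ≤ 8 (triangle on l)  ✓
L = 3 + 5 + 8 = 16 (even)  ✓

none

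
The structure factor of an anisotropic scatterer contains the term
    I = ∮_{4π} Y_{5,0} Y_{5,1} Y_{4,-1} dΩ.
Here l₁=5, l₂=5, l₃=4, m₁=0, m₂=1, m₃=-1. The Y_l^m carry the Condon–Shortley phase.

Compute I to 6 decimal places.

Checks pass: Σm=0; 14 even; l₃=4∈[0,10].
(2·5+1)(2·5+1)(2·4+1) = 1089
Δ: 6! 4! 4! / 15! → 1/3153150
sum: t=1:−1/69120 t=2:+1/1728 t=3:−1/576 t=4:+1/1728 t=5:−1/69120 = -7/11520
3j²(5 5 4; 0 0 0) = Δ·Π!·Σ² = 2/143  (sign -1)
sum: t=2:+1/6912 t=3:−1/864 t=4:+1/1152 t=5:−1/17280 = -7/34560
3j²(5 5 4; 0 1 -1) = Δ·Π!·Σ² = 1/429  (sign +1)
combine: 4πI² = 1089·2/143·1/429 = 6/169
take √, sign -1: I = -0.05315295

-0.053153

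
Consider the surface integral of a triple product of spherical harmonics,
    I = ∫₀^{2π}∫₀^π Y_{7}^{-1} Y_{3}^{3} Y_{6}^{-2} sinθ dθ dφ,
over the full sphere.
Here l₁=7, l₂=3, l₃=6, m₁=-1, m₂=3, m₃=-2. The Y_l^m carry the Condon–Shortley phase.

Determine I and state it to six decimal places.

m-sum 0 ✓  L=16 even ✓  4≤6≤10 ✓
Π(2lᵢ+1) = 15×7×13 = 1365
triangle coeff Δ(7,3,6) = 1/2042040
Σ_t [1,3]: t=1:−1/207360 t=2:+1/57600 t=3:−1/207360 = 1/129600
(3j)²=168/12155 [(7 3 6; 0 0 0)], sign=+1
Σ_t [4,4]: t=4:+1/829440 = 1/829440
(3j)²=35/2431 [(7 3 6; -1 3 -2)], sign=+1
⇒ 4πI² = 123480/454597
I = (+1)√(123480/454597/(4π)) = 0.14702124

0.147021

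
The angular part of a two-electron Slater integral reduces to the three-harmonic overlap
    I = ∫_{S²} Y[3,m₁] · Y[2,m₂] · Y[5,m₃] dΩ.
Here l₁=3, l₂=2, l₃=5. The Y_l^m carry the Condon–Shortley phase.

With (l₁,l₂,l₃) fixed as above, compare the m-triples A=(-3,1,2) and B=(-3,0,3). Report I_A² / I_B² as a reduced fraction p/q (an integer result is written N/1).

l's match ⇒ only the (l;m) 3-j factors differ between A and B.
A: triangle coeff Δ(3,2,5) = 1/2310; Σ_t [0,0]: t=0:+1/4320 = 1/4320; (3j)²=1/330 [(3 2 5; -3 1 2)], sign=-1
B: triangle coeff Δ(3,2,5) = 1/2310; Σ_t [0,0]: t=0:+1/2880 = 1/2880; (3j)²=2/165 [(3 2 5; -3 0 3)], sign=+1
I_A²/I_B² = (1/330)/(2/165) = 1/4

1/4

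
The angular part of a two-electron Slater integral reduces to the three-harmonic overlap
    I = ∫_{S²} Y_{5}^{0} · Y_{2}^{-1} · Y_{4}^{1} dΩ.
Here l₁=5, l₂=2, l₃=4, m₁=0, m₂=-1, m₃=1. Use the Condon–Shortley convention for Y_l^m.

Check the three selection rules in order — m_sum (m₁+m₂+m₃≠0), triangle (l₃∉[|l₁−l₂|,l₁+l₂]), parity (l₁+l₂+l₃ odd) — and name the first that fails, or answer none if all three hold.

m₁+m₂+m₃ = 0 − 1 + 1 = 0  ✓
triangle: |5−2|=3 ≤ l₃=4 ≤ 5+2=7  ✓
parity: l₁+l₂+l₃ = 11 is odd  ✗

parity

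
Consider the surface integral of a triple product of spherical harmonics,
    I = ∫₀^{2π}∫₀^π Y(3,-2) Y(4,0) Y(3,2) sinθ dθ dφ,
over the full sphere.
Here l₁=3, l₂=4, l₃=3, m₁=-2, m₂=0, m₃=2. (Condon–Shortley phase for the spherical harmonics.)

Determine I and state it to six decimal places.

m-sum 0 ✓  L=10 even ✓  1≤3≤7 ✓
Π(2lᵢ+1) = 7×9×7 = 441
triangle coeff Δ(3,4,3) = 1/34650
Σ_t [1,3]: t=1:−1/72 t=2:+1/16 t=3:−1/72 = 5/144
(3j)²=2/77 [(3 4 3; 0 0 0)], sign=-1
Σ_t [3,4]: t=3:−1/72 t=4:+1/576 = -7/576
(3j)²=7/198 [(3 4 3; -2 0 2)], sign=+1
⇒ 4πI² = 49/121
I = (-1)√(49/121/(4π)) = -0.17951487

-0.179515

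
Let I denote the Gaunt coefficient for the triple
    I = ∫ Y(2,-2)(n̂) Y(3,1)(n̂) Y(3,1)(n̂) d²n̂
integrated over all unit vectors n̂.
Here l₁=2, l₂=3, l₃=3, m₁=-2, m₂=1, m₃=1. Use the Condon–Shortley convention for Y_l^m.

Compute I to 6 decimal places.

0.206013

Rules hold: Σm=0, L=8 even, 1≤3≤5.
N = 5·7·7 = 245
Δ = 2!·2!·4!/9! = 1/3780
Racah Σ t=0..2: t=0:+1/24 t=1:−1/4 t=2:+1/24 = -1/6
⇒ 3j(2 3 3; 0 0 0)² = 4/105, sgn +1
Racah Σ t=2..2: t=2:+1/16 = 1/16
⇒ 3j(2 3 3; -2 1 1)² = 2/35, sgn +1
4πI² = N·(3j₀)²·(3jₘ)² = 8/15
I = +1·√(0.533333/4π) = 0.20601291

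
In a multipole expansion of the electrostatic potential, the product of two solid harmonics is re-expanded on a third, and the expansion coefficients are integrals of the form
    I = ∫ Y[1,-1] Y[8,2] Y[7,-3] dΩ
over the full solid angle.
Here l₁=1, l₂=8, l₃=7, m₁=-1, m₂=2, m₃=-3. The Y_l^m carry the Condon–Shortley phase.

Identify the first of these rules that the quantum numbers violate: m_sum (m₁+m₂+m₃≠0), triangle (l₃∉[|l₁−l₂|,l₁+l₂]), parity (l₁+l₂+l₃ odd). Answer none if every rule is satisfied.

m_sum

m₁+m₂+m₃ = -1 + 2 − 3 = -2  ✗
triangle: |1−8|=7 ≤ l₃=7 ≤ 1+8=9
parity: l₁+l₂+l₃ = 16 is even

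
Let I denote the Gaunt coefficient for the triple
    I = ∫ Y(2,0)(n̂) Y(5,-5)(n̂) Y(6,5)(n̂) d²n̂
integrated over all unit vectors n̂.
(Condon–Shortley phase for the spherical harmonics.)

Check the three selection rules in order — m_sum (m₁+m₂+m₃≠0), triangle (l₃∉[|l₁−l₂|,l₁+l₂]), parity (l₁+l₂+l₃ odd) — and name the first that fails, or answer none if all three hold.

parity

Σmᵢ = 0  ✓
l₃∈[|l₁−l₂|,l₁+l₂]=[3,7], have l₃=6  ✓
Σlᵢ = 13 ⇒ odd  ✗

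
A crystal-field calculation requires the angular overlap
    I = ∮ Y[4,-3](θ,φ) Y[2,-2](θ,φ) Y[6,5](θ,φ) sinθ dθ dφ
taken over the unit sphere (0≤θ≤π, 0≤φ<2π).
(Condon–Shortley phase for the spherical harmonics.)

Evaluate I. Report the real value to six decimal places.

Rules hold: Σm=0, L=12 even, 2≤6≤6.
N = 9·5·13 = 585
Δ = 0!·8!·4!/13! = 1/6435
Racah Σ t=0..0: t=0:+1/2304 = 1/2304
⇒ 3j(4 2 6; 0 0 0)² = 5/143, sgn +1
Racah Σ t=0..0: t=0:+1/120960 = 1/120960
⇒ 3j(4 2 6; -3 -2 5)² = 2/39, sgn -1
4πI² = N·(3j₀)²·(3jₘ)² = 150/143
I = -1·√(1.04895/4π) = -0.28891672

-0.288917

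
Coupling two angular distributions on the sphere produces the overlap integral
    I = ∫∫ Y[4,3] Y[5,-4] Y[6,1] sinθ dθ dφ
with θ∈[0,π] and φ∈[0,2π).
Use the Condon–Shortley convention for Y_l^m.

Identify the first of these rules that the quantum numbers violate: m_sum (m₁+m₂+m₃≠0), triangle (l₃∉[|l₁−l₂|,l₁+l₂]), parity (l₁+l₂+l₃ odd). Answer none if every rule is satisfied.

parity

Σmᵢ = 0  ✓
l₃∈[|l₁−l₂|,l₁+l₂]=[1,9], have l₃=6  ✓
Σlᵢ = 15 ⇒ odd  ✗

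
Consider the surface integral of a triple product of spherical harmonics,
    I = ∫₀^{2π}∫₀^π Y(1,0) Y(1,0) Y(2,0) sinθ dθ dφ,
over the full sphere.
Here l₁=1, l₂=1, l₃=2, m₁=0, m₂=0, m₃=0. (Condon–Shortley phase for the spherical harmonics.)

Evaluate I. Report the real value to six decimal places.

0.252313

m-sum 0 ✓  L=4 even ✓  0≤2≤2 ✓
Π(2lᵢ+1) = 3×3×5 = 45
triangle coeff Δ(1,1,2) = 1/30
Σ_t [0,0]: t=0:+1/1 = 1/1
(3j)²=2/15 [(1 1 2; 0 0 0)], sign=+1
(m-triple is (0,0,0) — same symbol as above.)
⇒ 4πI² = 4/5
I = (+1)√(4/5/(4π)) = 0.25231325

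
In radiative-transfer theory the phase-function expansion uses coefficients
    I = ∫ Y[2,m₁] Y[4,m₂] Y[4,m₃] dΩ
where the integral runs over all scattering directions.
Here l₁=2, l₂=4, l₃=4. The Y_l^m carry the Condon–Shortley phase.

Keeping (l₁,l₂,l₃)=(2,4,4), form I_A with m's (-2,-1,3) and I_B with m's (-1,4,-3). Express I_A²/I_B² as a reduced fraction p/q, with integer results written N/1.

9/14

Same 2,4,4: normalisation and zero-m 3j drop out of the ratio.
A: Δ: 2! 2! 6! / 11! → 1/13860; sum: t=2:+1/480 = 1/480; 3j²(2 4 4; -2 -1 3) = Δ·Π!·Σ² = 3/110  (sign -1)
B: Δ: 2! 2! 6! / 11! → 1/13860; sum: t=2:+1/1440 = 1/1440; 3j²(2 4 4; -1 4 -3) = Δ·Π!·Σ² = 7/165  (sign -1)
I_A²/I_B² = (3/110)/(7/165) = 9/14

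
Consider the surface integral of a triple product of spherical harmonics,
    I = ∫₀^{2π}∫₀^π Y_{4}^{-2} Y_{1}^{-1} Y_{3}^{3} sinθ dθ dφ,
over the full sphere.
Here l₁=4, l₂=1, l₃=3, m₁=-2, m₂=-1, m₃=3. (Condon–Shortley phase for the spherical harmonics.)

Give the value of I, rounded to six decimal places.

0.061558

Checks pass: Σm=0; 8 even; l₃=3∈[3,5].
(2·4+1)(2·1+1)(2·3+1) = 189
Δ: 2! 6! 0! / 9! → 1/252
sum: t=1:−1/36 = -1/36
3j²(4 1 3; 0 0 0) = Δ·Π!·Σ² = 4/63  (sign +1)
sum: t=0:+1/1440 = 1/1440
3j²(4 1 3; -2 -1 3) = Δ·Π!·Σ² = 1/252  (sign +1)
combine: 4πI² = 189·4/63·1/252 = 1/21
take √, sign +1: I = 0.06155813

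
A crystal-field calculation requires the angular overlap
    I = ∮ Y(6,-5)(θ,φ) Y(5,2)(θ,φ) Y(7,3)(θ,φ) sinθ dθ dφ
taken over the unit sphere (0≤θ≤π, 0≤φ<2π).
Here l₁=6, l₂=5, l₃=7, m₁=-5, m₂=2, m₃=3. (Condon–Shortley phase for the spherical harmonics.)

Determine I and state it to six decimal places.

m-sum 0 ✓  L=18 even ✓  1≤7≤11 ✓
Π(2lᵢ+1) = 13×11×15 = 2145
triangle coeff Δ(6,5,7) = 1/174594420
Σ_t [0,4]: t=0:+1/4147200 t=1:−1/207360 t=2:+1/82944 t=3:−1/207360 t=4:+1/4147200 = 1/345600
(3j)²=420/46189 [(6 5 7; 0 0 0)], sign=-1
Σ_t [3,4]: t=3:−1/11612160 t=4:+1/4354560 = 1/6967296
(3j)²=625/50388 [(6 5 7; -5 2 3)], sign=+1
⇒ 4πI² = 328125/1356277
I = (-1)√(328125/1356277/(4π)) = -0.13875241

-0.138752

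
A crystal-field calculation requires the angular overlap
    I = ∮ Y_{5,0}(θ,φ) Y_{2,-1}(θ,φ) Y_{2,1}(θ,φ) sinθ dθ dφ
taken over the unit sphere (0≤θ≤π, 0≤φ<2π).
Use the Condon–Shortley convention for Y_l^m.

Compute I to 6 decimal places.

0.000000

|5−2|≤2≤5+2 violated ⇒ I = 0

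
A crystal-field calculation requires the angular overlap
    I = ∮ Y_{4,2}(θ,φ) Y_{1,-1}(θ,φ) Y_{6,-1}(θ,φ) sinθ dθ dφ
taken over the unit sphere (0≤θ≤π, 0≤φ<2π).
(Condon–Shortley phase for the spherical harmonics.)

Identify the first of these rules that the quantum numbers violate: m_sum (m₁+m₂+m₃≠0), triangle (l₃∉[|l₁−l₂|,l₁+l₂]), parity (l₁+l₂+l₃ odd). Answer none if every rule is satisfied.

triangle

azimuthal sum: 2 − 1 − 1 = 0  ✓
3 ≤ 6 ≤ 5 (triangle on l)  ✗
L = 4 + 1 + 6 = 11 (odd)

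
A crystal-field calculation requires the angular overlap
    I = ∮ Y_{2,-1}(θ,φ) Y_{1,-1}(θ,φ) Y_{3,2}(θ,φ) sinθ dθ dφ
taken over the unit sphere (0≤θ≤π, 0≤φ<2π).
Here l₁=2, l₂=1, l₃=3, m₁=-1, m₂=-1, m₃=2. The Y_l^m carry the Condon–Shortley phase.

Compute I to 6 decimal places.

0.261169

m-sum 0 ✓  L=6 even ✓  1≤3≤3 ✓
Π(2lᵢ+1) = 5×3×7 = 105
triangle coeff Δ(2,1,3) = 1/105
Σ_t [0,0]: t=0:+1/4 = 1/4
(3j)²=3/35 [(2 1 3; 0 0 0)], sign=-1
Σ_t [0,0]: t=0:+1/12 = 1/12
(3j)²=2/21 [(2 1 3; -1 -1 2)], sign=-1
⇒ 4πI² = 6/7
I = (+1)√(6/7/(4π)) = 0.26116903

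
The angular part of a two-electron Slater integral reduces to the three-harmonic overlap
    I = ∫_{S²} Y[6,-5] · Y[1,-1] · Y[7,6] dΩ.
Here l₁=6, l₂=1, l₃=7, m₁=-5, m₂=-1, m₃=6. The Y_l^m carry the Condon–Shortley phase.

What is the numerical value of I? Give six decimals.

0.309019

m-sum 0 ✓  L=14 even ✓  5≤7≤7 ✓
Π(2lᵢ+1) = 13×3×15 = 585
triangle coeff Δ(6,1,7) = 1/1365
Σ_t [0,0]: t=0:+1/518400 = 1/518400
(3j)²=7/195 [(6 1 7; 0 0 0)], sign=-1
Σ_t [0,0]: t=0:+1/79833600 = 1/79833600
(3j)²=2/35 [(6 1 7; -5 -1 6)], sign=-1
⇒ 4πI² = 6/5
I = (+1)√(6/5/(4π)) = 0.30901936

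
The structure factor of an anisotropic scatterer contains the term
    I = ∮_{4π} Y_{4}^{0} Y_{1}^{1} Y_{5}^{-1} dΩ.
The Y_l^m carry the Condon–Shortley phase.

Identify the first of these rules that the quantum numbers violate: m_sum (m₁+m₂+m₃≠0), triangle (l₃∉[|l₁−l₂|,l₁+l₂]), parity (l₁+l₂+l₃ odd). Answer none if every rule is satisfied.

azimuthal sum: 0 + 1 − 1 = 0  ✓
3 ≤ 5 ≤ 5 (triangle on l)  ✓
L = 4 + 1 + 5 = 10 (even)  ✓

none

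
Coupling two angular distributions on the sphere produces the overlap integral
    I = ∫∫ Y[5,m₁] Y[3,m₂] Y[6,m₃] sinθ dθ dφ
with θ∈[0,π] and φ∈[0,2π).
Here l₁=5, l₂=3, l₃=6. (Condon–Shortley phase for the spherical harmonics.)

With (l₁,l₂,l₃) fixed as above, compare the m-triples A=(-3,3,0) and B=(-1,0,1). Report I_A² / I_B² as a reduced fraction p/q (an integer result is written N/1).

Shared (l₁,l₂,l₃)=(5,3,6): N and (l;000)² cancel in I_A²/I_B².
A: Δ = 2!·8!·4!/15! = 1/675675; Racah Σ t=2..2: t=2:+1/69120 = 1/69120; ⇒ 3j(5 3 6; -3 3 0)² = 4/429, sgn +1
B: Δ = 2!·8!·4!/15! = 1/675675; Racah Σ t=0..2: t=0:+1/17280 t=1:−1/2880 t=2:+1/6912 = -1/6912; ⇒ 3j(5 3 6; -1 0 1)² = 5/429, sgn +1
I_A²/I_B² = (4/429)/(5/429) = 4/5

4/5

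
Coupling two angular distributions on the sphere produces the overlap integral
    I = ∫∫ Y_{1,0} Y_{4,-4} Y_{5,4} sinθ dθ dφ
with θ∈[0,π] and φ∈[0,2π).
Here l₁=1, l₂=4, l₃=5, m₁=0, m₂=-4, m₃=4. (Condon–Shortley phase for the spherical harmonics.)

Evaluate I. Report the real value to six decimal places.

Checks pass: Σm=0; 10 even; l₃=5∈[3,5].
(2·1+1)(2·4+1)(2·5+1) = 297
Δ: 0! 2! 8! / 11! → 1/495
sum: t=0:+1/576 = 1/576
3j²(1 4 5; 0 0 0) = Δ·Π!·Σ² = 5/99  (sign -1)
sum: t=0:+1/40320 = 1/40320
3j²(1 4 5; 0 -4 4) = Δ·Π!·Σ² = 1/55  (sign -1)
combine: 4πI² = 297·5/99·1/55 = 3/11
take √, sign +1: I = 0.14731920

0.147319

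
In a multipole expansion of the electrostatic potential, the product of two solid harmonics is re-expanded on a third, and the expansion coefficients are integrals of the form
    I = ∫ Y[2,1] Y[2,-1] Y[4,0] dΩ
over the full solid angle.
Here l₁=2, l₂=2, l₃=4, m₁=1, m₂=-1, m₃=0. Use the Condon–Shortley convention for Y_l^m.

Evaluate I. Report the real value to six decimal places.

0.161197

Rules hold: Σm=0, L=8 even, 0≤4≤4.
N = 5·5·9 = 225
Δ = 0!·4!·4!/9! = 1/630
Racah Σ t=0..0: t=0:+1/16 = 1/16
⇒ 3j(2 2 4; 0 0 0)² = 2/35, sgn +1
Racah Σ t=0..0: t=0:+1/36 = 1/36
⇒ 3j(2 2 4; 1 -1 0)² = 8/315, sgn +1
4πI² = N·(3j₀)²·(3jₘ)² = 16/49
I = +1·√(0.326531/4π) = 0.16119702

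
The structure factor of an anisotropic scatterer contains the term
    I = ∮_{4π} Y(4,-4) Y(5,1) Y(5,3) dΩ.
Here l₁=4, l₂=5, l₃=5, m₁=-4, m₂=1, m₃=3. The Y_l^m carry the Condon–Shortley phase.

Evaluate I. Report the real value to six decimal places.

Rules hold: Σm=0, L=14 even, 1≤5≤9.
N = 9·11·11 = 1089
Δ = 4!·4!·6!/15! = 1/3153150
Racah Σ t=0..4: t=0:+1/69120 t=1:−1/1728 t=2:+1/576 t=3:−1/1728 t=4:+1/69120 = 7/11520
⇒ 3j(4 5 5; 0 0 0)² = 2/143, sgn -1
Racah Σ t=4..4: t=4:+1/27648 = 1/27648
⇒ 3j(4 5 5; -4 1 3)² = 10/429, sgn +1
4πI² = N·(3j₀)²·(3jₘ)² = 60/169
I = -1·√(0.35503/4π) = -0.16808437

-0.168084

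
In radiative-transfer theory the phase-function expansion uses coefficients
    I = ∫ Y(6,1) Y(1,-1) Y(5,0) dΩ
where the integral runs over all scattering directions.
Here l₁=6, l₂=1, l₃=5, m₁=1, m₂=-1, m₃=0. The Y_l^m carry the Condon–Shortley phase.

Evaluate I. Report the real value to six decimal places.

-0.187239

Checks pass: Σm=0; 12 even; l₃=5∈[5,7].
(2·6+1)(2·1+1)(2·5+1) = 429
Δ: 2! 10! 0! / 13! → 1/858
sum: t=1:−1/14400 = -1/14400
3j²(6 1 5; 0 0 0) = Δ·Π!·Σ² = 6/143  (sign +1)
sum: t=0:+1/28800 = 1/28800
3j²(6 1 5; 1 -1 0) = Δ·Π!·Σ² = 7/286  (sign -1)
combine: 4πI² = 429·6/143·7/286 = 63/143
take √, sign -1: I = -0.18723944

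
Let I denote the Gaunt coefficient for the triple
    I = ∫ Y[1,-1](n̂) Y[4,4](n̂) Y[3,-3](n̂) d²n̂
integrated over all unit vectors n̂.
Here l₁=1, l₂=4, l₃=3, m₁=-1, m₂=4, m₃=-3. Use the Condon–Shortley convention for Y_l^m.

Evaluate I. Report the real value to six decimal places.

0.325735

Checks pass: Σm=0; 8 even; l₃=3∈[3,5].
(2·1+1)(2·4+1)(2·3+1) = 189
Δ: 2! 0! 6! / 9! → 1/252
sum: t=1:−1/36 = -1/36
3j²(1 4 3; 0 0 0) = Δ·Π!·Σ² = 4/63  (sign +1)
sum: t=2:+1/1440 = 1/1440
3j²(1 4 3; -1 4 -3) = Δ·Π!·Σ² = 1/9  (sign +1)
combine: 4πI² = 189·4/63·1/9 = 4/3
take √, sign +1: I = 0.32573501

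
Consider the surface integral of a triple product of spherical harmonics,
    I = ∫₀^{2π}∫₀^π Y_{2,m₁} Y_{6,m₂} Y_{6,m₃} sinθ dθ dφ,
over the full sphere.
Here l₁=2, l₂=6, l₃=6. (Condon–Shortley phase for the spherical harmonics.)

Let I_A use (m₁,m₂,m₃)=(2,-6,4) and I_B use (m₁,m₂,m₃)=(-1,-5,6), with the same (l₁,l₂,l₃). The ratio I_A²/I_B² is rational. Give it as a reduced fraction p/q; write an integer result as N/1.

2/11

Shared (l₁,l₂,l₃)=(2,6,6): N and (l;000)² cancel in I_A²/I_B².
A: Δ = 2!·2!·10!/15! = 1/90090; Racah Σ t=0..0: t=0:+1/14515200 = 1/14515200; ⇒ 3j(2 6 6; 2 -6 4)² = 2/455, sgn +1
B: Δ = 2!·2!·10!/15! = 1/90090; Racah Σ t=1..1: t=1:−1/7257600 = -1/7257600; ⇒ 3j(2 6 6; -1 -5 6)² = 11/455, sgn -1
I_A²/I_B² = (2/455)/(11/455) = 2/11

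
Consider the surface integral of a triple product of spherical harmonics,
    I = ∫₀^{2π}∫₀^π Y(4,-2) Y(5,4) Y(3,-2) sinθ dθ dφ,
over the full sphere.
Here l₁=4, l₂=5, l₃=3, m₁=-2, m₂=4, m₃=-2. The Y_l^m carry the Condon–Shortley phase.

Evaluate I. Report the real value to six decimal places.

0.143343

Checks pass: Σm=0; 12 even; l₃=3∈[1,9].
(2·4+1)(2·5+1)(2·3+1) = 693
Δ: 6! 2! 4! / 13! → 1/180180
sum: t=2:+1/576 t=3:−1/144 t=4:+1/576 = -1/288
3j²(4 5 3; 0 0 0) = Δ·Π!·Σ² = 20/1001  (sign +1)
sum: t=5:−1/2880 t=6:+1/8640 = -1/4320
3j²(4 5 3; -2 4 -2) = Δ·Π!·Σ² = 8/429  (sign +1)
combine: 4πI² = 693·20/1001·8/429 = 480/1859
take √, sign +1: I = 0.14334284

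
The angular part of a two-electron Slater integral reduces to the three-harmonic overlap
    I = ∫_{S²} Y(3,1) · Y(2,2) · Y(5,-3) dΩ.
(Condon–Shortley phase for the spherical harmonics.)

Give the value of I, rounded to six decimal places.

m-sum 0 ✓  L=10 even ✓  1≤5≤5 ✓
Π(2lᵢ+1) = 7×5×11 = 385
triangle coeff Δ(3,2,5) = 1/2310
Σ_t [0,0]: t=0:+1/144 = 1/144
(3j)²=10/231 [(3 2 5; 0 0 0)], sign=-1
Σ_t [0,0]: t=0:+1/1152 = 1/1152
(3j)²=1/33 [(3 2 5; 1 2 -3)], sign=+1
⇒ 4πI² = 50/99
I = (-1)√(50/99/(4π)) = -0.20047604

-0.200476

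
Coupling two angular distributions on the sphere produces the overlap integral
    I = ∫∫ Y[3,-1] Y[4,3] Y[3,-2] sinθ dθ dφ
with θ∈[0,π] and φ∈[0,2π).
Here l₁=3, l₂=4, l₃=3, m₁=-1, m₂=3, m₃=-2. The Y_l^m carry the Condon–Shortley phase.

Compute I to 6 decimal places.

-0.095955

Rules hold: Σm=0, L=10 even, 1≤3≤7.
N = 7·9·7 = 441
Δ = 4!·2!·4!/11! = 1/34650
Racah Σ t=1..3: t=1:−1/72 t=2:+1/16 t=3:−1/72 = 5/144
⇒ 3j(3 4 3; 0 0 0)² = 2/77, sgn -1
Racah Σ t=3..4: t=3:−1/144 t=4:+1/288 = -1/288
⇒ 3j(3 4 3; -1 3 -2)² = 1/99, sgn +1
4πI² = N·(3j₀)²·(3jₘ)² = 14/121
I = -1·√(0.115702/4π) = -0.09595473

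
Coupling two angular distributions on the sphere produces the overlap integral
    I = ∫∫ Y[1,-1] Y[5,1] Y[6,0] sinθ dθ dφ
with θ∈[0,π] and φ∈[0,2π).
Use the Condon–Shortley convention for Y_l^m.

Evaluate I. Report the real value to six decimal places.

Checks pass: Σm=0; 12 even; l₃=6∈[4,6].
(2·1+1)(2·5+1)(2·6+1) = 429
Δ: 0! 2! 10! / 13! → 1/858
sum: t=0:+1/14400 = 1/14400
3j²(1 5 6; 0 0 0) = Δ·Π!·Σ² = 6/143  (sign +1)
sum: t=0:+1/34560 = 1/34560
3j²(1 5 6; -1 1 0) = Δ·Π!·Σ² = 5/286  (sign +1)
combine: 4πI² = 429·6/143·5/286 = 45/143
take √, sign +1: I = 0.15824621

0.158246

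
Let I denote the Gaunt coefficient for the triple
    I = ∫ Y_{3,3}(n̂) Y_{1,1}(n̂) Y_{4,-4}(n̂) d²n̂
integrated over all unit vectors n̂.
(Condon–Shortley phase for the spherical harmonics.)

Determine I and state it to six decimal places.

Rules hold: Σm=0, L=8 even, 2≤4≤4.
N = 7·3·9 = 189
Δ = 0!·6!·2!/9! = 1/252
Racah Σ t=0..0: t=0:+1/36 = 1/36
⇒ 3j(3 1 4; 0 0 0)² = 4/63, sgn +1
Racah Σ t=0..0: t=0:+1/1440 = 1/1440
⇒ 3j(3 1 4; 3 1 -4)² = 1/9, sgn +1
4πI² = N·(3j₀)²·(3jₘ)² = 4/3
I = +1·√(1.33333/4π) = 0.32573501

0.325735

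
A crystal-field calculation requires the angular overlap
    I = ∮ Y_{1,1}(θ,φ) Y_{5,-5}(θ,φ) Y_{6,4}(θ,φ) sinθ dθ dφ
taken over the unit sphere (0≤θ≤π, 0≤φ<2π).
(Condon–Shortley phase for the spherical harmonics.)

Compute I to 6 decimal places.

0.040859

m-sum 0 ✓  L=12 even ✓  4≤6≤6 ✓
Π(2lᵢ+1) = 3×11×13 = 429
triangle coeff Δ(1,5,6) = 1/858
Σ_t [0,0]: t=0:+1/14400 = 1/14400
(3j)²=6/143 [(1 5 6; 0 0 0)], sign=+1
Σ_t [0,0]: t=0:+1/7257600 = 1/7257600
(3j)²=1/858 [(1 5 6; 1 -5 4)], sign=+1
⇒ 4πI² = 3/143
I = (+1)√(3/143/(4π)) = 0.04085899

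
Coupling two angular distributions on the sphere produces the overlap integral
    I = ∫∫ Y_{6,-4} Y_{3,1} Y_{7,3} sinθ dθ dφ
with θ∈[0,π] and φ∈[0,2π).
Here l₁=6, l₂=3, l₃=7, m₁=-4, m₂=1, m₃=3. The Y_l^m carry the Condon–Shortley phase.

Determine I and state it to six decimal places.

m-sum 0 ✓  L=16 even ✓  3≤7≤9 ✓
Π(2lᵢ+1) = 13×7×15 = 1365
triangle coeff Δ(6,3,7) = 1/2042040
Σ_t [0,2]: t=0:+1/207360 t=1:−1/57600 t=2:+1/207360 = -1/129600
(3j)²=168/12155 [(6 3 7; 0 0 0)], sign=+1
Σ_t [0,2]: t=0:+1/174182400 t=1:−1/2177280 t=2:+1/645120 = 191/174182400
(3j)²=36481/2042040 [(6 3 7; -4 1 3)], sign=+1
⇒ 4πI² = 766101/2272985
I = (+1)√(766101/2272985/(4π)) = 0.16377205

0.163772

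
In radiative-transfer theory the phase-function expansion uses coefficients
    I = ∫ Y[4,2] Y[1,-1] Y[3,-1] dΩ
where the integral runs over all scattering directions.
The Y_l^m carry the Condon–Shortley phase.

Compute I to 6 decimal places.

0.238414

Checks pass: Σm=0; 8 even; l₃=3∈[3,5].
(2·4+1)(2·1+1)(2·3+1) = 189
Δ: 2! 6! 0! / 9! → 1/252
sum: t=1:−1/36 = -1/36
3j²(4 1 3; 0 0 0) = Δ·Π!·Σ² = 4/63  (sign +1)
sum: t=0:+1/96 = 1/96
3j²(4 1 3; 2 -1 -1) = Δ·Π!·Σ² = 5/84  (sign +1)
combine: 4πI² = 189·4/63·5/84 = 5/7
take √, sign +1: I = 0.23841361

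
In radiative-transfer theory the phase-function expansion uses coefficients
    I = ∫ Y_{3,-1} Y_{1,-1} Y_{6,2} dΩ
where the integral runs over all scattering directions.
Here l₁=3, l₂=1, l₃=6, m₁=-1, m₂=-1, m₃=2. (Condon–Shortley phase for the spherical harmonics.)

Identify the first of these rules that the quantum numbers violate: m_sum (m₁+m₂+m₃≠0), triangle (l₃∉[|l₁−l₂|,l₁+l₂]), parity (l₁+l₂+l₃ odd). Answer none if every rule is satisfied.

triangle

azimuthal sum: -1 − 1 + 2 = 0  ✓
2 ≤ 6 ≤ 4 (triangle on l)  ✗
L = 3 + 1 + 6 = 10 (even)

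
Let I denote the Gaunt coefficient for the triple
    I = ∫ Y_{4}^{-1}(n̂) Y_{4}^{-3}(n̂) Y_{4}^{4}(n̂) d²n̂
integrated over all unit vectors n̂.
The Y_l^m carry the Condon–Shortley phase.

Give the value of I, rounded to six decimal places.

-0.168431

Checks pass: Σm=0; 12 even; l₃=4∈[0,8].
(2·4+1)(2·4+1)(2·4+1) = 729
Δ: 4! 4! 4! / 13! → 1/450450
sum: t=0:+1/13824 t=1:−1/216 t=2:+1/64 t=3:−1/216 t=4:+1/13824 = 5/768
3j²(4 4 4; 0 0 0) = Δ·Π!·Σ² = 18/1001  (sign +1)
sum: t=1:−1/3456 = -1/3456
3j²(4 4 4; -1 -3 4) = Δ·Π!·Σ² = 35/1287  (sign -1)
combine: 4πI² = 729·18/1001·35/1287 = 7290/20449
take √, sign -1: I = -0.16843130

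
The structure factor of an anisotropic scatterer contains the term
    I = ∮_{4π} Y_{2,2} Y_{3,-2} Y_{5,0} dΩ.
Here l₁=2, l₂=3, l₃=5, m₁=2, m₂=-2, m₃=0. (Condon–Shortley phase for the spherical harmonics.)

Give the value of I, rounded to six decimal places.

0.053579

Checks pass: Σm=0; 10 even; l₃=5∈[1,5].
(2·2+1)(2·3+1)(2·5+1) = 385
Δ: 0! 4! 6! / 11! → 1/2310
sum: t=0:+1/144 = 1/144
3j²(2 3 5; 0 0 0) = Δ·Π!·Σ² = 10/231  (sign -1)
sum: t=0:+1/2880 = 1/2880
3j²(2 3 5; 2 -2 0) = Δ·Π!·Σ² = 1/462  (sign -1)
combine: 4πI² = 385·10/231·1/462 = 25/693
take √, sign +1: I = 0.05357948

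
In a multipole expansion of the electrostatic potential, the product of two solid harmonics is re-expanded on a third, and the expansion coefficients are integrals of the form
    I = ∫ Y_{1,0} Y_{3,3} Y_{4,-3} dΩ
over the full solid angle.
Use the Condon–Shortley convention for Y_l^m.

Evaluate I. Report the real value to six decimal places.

Rules hold: Σm=0, L=8 even, 2≤4≤4.
N = 3·7·9 = 189
Δ = 0!·2!·6!/9! = 1/252
Racah Σ t=0..0: t=0:+1/36 = 1/36
⇒ 3j(1 3 4; 0 0 0)² = 4/63, sgn +1
Racah Σ t=0..0: t=0:+1/720 = 1/720
⇒ 3j(1 3 4; 0 3 -3)² = 1/36, sgn -1
4πI² = N·(3j₀)²·(3jₘ)² = 1/3
I = -1·√(0.333333/4π) = -0.16286750

-0.162868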